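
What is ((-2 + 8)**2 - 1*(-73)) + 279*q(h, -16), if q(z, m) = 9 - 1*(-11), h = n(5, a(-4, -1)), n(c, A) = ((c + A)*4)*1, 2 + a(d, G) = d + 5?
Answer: 5689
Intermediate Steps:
a(d, G) = 3 + d (a(d, G) = -2 + (d + 5) = -2 + (5 + d) = 3 + d)
n(c, A) = 4*A + 4*c (n(c, A) = ((A + c)*4)*1 = (4*A + 4*c)*1 = 4*A + 4*c)
h = 16 (h = 4*(3 - 4) + 4*5 = 4*(-1) + 20 = -4 + 20 = 16)
q(z, m) = 20 (q(z, m) = 9 + 11 = 20)
((-2 + 8)**2 - 1*(-73)) + 279*q(h, -16) = ((-2 + 8)**2 - 1*(-73)) + 279*20 = (6**2 + 73) + 5580 = (36 + 73) + 5580 = 109 + 5580 = 5689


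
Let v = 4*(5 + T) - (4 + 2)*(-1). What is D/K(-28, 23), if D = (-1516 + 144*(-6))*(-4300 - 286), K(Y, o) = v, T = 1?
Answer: 1091468/3 ≈ 3.6382e+5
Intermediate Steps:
v = 30 (v = 4*(5 + 1) - (4 + 2)*(-1) = 4*6 - 6*(-1) = 24 - 1*(-6) = 24 + 6 = 30)
K(Y, o) = 30
D = 10914680 (D = (-1516 - 864)*(-4586) = -2380*(-4586) = 10914680)
D/K(-28, 23) = 10914680/30 = 10914680*(1/30) = 1091468/3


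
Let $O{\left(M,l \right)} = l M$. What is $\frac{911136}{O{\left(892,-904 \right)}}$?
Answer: $- \frac{28473}{25199} \approx -1.1299$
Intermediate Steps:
$O{\left(M,l \right)} = M l$
$\frac{911136}{O{\left(892,-904 \right)}} = \frac{911136}{892 \left(-904\right)} = \frac{911136}{-806368} = 911136 \left(- \frac{1}{806368}\right) = - \frac{28473}{25199}$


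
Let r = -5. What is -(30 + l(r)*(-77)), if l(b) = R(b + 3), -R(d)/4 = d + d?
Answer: 1202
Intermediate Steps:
R(d) = -8*d (R(d) = -4*(d + d) = -8*d)
l(b) = -24 - 8*b (l(b) = -8*(b + 3) = -8*(3 + b) = -24 - 8*b)
-(30 + l(r)*(-77)) = -(30 + (-24 - 8*(-5))*(-77)) = -(30 + (-24 + 40)*(-77)) = -(30 + 16*(-77)) = -(30 - 1232) = -1*(-1202) = 1202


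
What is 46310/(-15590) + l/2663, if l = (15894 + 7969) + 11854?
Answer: 43350450/4151617 ≈ 10.442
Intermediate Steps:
l = 35717 (l = 23863 + 11854 = 35717)
46310/(-15590) + l/2663 = 46310/(-15590) + 35717/2663 = 46310*(-1/15590) + 35717*(1/2663) = -4631/1559 + 35717/2663 = 43350450/4151617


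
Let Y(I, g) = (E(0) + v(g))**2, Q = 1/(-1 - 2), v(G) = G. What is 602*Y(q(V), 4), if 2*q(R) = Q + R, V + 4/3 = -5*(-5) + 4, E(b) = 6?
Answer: 60200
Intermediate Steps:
V = 83/3 (V = -4/3 + (-5*(-5) + 4) = -4/3 + (25 + 4) = -4/3 + 29 = 83/3 ≈ 27.667)
Q = -1/3 (Q = 1/(-3) = -1/3 ≈ -0.33333)
q(R) = -1/6 + R/2 (q(R) = (-1/3 + R)/2 = -1/6 + R/2)
Y(I, g) = (6 + g)**2
602*Y(q(V), 4) = 602*(6 + 4)**2 = 602*10**2 = 602*100 = 60200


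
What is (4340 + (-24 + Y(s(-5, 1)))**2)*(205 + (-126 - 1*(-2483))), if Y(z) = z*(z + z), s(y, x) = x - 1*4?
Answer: 11211312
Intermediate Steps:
s(y, x) = -4 + x (s(y, x) = x - 4 = -4 + x)
Y(z) = 2*z**2 (Y(z) = z*(2*z) = 2*z**2)
(4340 + (-24 + Y(s(-5, 1)))**2)*(205 + (-126 - 1*(-2483))) = (4340 + (-24 + 2*(-4 + 1)**2)**2)*(205 + (-126 - 1*(-2483))) = (4340 + (-24 + 2*(-3)**2)**2)*(205 + (-126 + 2483)) = (4340 + (-24 + 2*9)**2)*(205 + 2357) = (4340 + (-24 + 18)**2)*2562 = (4340 + (-6)**2)*2562 = (4340 + 36)*2562 = 4376*2562 = 11211312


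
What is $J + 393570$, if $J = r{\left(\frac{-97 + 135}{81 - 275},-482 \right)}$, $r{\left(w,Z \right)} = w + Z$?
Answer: $\frac{38129517}{97} \approx 3.9309 \cdot 10^{5}$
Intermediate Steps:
$r{\left(w,Z \right)} = Z + w$
$J = - \frac{46773}{97}$ ($J = -482 + \frac{-97 + 135}{81 - 275} = -482 + \frac{38}{-194} = -482 + 38 \left(- \frac{1}{194}\right) = -482 - \frac{19}{97} = - \frac{46773}{97} \approx -482.2$)
$J + 393570 = - \frac{46773}{97} + 393570 = \frac{38129517}{97}$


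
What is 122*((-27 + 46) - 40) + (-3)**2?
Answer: -2553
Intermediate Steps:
122*((-27 + 46) - 40) + (-3)**2 = 122*(19 - 40) + 9 = 122*(-21) + 9 = -2562 + 9 = -2553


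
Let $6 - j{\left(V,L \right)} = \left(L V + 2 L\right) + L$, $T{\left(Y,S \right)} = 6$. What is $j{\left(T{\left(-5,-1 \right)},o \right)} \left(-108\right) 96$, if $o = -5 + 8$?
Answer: $217728$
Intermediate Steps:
$o = 3$
$j{\left(V,L \right)} = 6 - 3 L - L V$ ($j{\left(V,L \right)} = 6 - \left(\left(L V + 2 L\right) + L\right) = 6 - \left(\left(2 L + L V\right) + L\right) = 6 - \left(3 L + L V\right) = 6 - 3 L - L V$)
$j{\left(T{\left(-5,-1 \right)},o \right)} \left(-108\right) 96 = \left(6 - 9 - 3 \cdot 6\right) \left(-108\right) 96 = \left(6 - 9 - 18\right) \left(-108\right) 96 = \left(-21\right) \left(-108\right) 96 = 2268 \cdot 96 = 217728$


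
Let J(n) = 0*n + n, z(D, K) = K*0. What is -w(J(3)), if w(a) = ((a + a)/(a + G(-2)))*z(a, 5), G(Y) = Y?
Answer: 0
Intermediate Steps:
z(D, K) = 0
J(n) = n (J(n) = 0 + n = n)
w(a) = 0 (w(a) = ((a + a)/(a - 2))*0 = ((2*a)/(-2 + a))*0 = (2*a/(-2 + a))*0 = 0)
-w(J(3)) = -1*0 = 0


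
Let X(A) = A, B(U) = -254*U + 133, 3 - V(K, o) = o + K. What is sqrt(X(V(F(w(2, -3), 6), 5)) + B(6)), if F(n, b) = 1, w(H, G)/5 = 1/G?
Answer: I*sqrt(1394) ≈ 37.336*I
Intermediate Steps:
w(H, G) = 5/G
V(K, o) = 3 - K - o (V(K, o) = 3 - (o + K) = 3 - (K + o) = 3 + (-K - o) = 3 - K - o)
B(U) = 133 - 254*U
sqrt(X(V(F(w(2, -3), 6), 5)) + B(6)) = sqrt((3 - 1*1 - 1*5) + (133 - 254*6)) = sqrt((3 - 1 - 5) + (133 - 1524)) = sqrt(-3 - 1391) = sqrt(-1394) = I*sqrt(1394)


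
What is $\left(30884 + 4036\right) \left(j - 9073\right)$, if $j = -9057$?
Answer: $-633099600$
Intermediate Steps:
$\left(30884 + 4036\right) \left(j - 9073\right) = \left(30884 + 4036\right) \left(-9057 - 9073\right) = 34920 \left(-18130\right) = -633099600$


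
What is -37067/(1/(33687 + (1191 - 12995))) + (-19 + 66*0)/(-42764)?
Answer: -34687469552985/42764 ≈ -8.1114e+8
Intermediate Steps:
-37067/(1/(33687 + (1191 - 12995))) + (-19 + 66*0)/(-42764) = -37067/(1/(33687 - 11804)) + (-19 + 0)*(-1/42764) = -37067/(1/21883) - 19*(-1/42764) = -37067/1/21883 + 19/42764 = -37067*21883 + 19/42764 = -811137161 + 19/42764 = -34687469552985/42764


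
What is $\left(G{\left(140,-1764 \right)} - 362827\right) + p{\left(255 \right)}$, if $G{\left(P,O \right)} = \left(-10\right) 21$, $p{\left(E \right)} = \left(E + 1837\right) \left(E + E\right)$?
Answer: $703883$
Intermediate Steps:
$p{\left(E \right)} = 2 E \left(1837 + E\right)$ ($p{\left(E \right)} = \left(1837 + E\right) 2 E = 2 E \left(1837 + E\right)$)
$G{\left(P,O \right)} = -210$
$\left(G{\left(140,-1764 \right)} - 362827\right) + p{\left(255 \right)} = \left(-210 - 362827\right) + 2 \cdot 255 \left(1837 + 255\right) = -363037 + 2 \cdot 255 \cdot 2092 = -363037 + 1066920 = 703883$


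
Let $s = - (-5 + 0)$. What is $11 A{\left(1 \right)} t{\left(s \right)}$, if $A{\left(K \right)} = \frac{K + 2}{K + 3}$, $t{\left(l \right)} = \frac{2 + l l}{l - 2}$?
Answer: $\frac{297}{4} \approx 74.25$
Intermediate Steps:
$s = 5$ ($s = \left(-1\right) \left(-5\right) = 5$)
$t{\left(l \right)} = \frac{2 + l^{2}}{-2 + l}$
$A{\left(K \right)} = \frac{2 + K}{3 + K}$
$11 A{\left(1 \right)} t{\left(s \right)} = 11 \frac{2 + 1}{3 + 1} \frac{2 + 5^{2}}{-2 + 5} = 11 \cdot \frac{1}{4} \cdot 3 \frac{2 + 25}{3} = 11 \cdot \frac{1}{4} \cdot 3 \cdot \frac{1}{3} \cdot 27 = 11 \cdot \frac{3}{4} \cdot 9 = \frac{33}{4} \cdot 9 = \frac{297}{4}$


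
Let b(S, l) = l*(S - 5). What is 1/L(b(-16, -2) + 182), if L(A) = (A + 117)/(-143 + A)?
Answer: 81/341 ≈ 0.23754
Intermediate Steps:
b(S, l) = l*(-5 + S)
L(A) = (117 + A)/(-143 + A)
1/L(b(-16, -2) + 182) = 1/((117 + (-2*(-5 - 16) + 182))/(-143 + (-2*(-5 - 16) + 182))) = 1/((117 + (-2*(-21) + 182))/(-143 + (-2*(-21) + 182))) = 1/((117 + (42 + 182))/(-143 + (42 + 182))) = 1/((117 + 224)/(-143 + 224)) = 1/(341/81) = 81/341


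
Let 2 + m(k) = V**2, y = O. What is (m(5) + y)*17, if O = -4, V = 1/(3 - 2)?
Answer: -85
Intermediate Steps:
V = 1 (V = 1/1 = 1)
y = -4
m(k) = -1 (m(k) = -2 + 1**2 = -2 + 1 = -1)
(m(5) + y)*17 = (-1 - 4)*17 = -5*17 = -85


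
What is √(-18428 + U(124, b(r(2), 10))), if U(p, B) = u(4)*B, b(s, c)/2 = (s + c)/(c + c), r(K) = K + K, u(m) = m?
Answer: 4*I*√28785/5 ≈ 135.73*I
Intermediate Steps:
r(K) = 2*K
b(s, c) = (c + s)/c (b(s, c) = 2*((s + c)/(c + c)) = 2*((c + s)/((2*c))) = 2*((c + s)*(1/(2*c))) = 2*((c + s)/(2*c)) = (c + s)/c)
U(p, B) = 4*B
√(-18428 + U(124, b(r(2), 10))) = √(-18428 + 4*((10 + 2*2)/10)) = √(-18428 + 4*((10 + 4)/10)) = √(-18428 + 4*((⅒)*14)) = √(-18428 + 4*(7/5)) = √(-18428 + 28/5) = √(-92112/5) = 4*I*√28785/5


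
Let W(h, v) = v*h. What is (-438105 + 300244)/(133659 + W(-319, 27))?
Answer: -137861/125046 ≈ -1.1025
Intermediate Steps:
W(h, v) = h*v
(-438105 + 300244)/(133659 + W(-319, 27)) = (-438105 + 300244)/(133659 - 319*27) = -137861/(133659 - 8613) = -137861/125046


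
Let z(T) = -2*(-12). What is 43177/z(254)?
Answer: 43177/24 ≈ 1799.0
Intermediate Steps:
z(T) = 24
43177/z(254) = 43177/24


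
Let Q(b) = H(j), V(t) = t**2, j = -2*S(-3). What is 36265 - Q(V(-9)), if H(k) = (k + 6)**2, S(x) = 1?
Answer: 36249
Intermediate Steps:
j = -2 (j = -2*1 = -2)
H(k) = (6 + k)**2
Q(b) = 16 (Q(b) = (6 - 2)**2 = 4**2 = 16)
36265 - Q(V(-9)) = 36265 - 1*16 = 36265 - 16 = 36249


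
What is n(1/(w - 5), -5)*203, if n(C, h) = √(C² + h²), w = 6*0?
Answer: 203*√626/5 ≈ 1015.8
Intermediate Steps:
w = 0
n(1/(w - 5), -5)*203 = √((1/(0 - 5))² + (-5)²)*203 = √((1/(-5))² + 25)*203 = √((-⅕)² + 25)*203 = √(1/25 + 25)*203 = √(626/25)*203 = (√626/5)*203 = 203*√626/5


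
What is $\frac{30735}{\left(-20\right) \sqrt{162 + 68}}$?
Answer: $- \frac{6147 \sqrt{230}}{920} \approx -101.33$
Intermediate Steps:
$\frac{30735}{\left(-20\right) \sqrt{162 + 68}} = \frac{30735}{\left(-20\right) \sqrt{230}} = 30735 \left(- \frac{\sqrt{230}}{4600}\right) = - \frac{6147 \sqrt{230}}{920}$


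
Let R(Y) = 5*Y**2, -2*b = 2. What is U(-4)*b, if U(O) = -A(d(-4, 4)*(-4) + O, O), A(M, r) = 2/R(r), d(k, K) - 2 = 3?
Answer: 1/40 ≈ 0.025000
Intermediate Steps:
b = -1 (b = -1/2*2 = -1)
d(k, K) = 5 (d(k, K) = 2 + 3 = 5)
A(M, r) = 2/(5*r**2) (A(M, r) = 2/((5*r**2)) = 2*(1/(5*r**2)) = 2/(5*r**2))
U(O) = -2/(5*O**2)
U(-4)*b = -2/5/(-4)**2*(-1) = -2/5*1/16*(-1) = -1/40*(-1) = 1/40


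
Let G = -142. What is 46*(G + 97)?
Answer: -2070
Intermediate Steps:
46*(G + 97) = 46*(-142 + 97) = 46*(-45) = -2070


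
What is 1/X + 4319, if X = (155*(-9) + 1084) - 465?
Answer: 3351543/776 ≈ 4319.0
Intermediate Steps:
X = -776 (X = (-1395 + 1084) - 465 = -311 - 465 = -776)
1/X + 4319 = 1/(-776) + 4319 = -1/776 + 4319 = 3351543/776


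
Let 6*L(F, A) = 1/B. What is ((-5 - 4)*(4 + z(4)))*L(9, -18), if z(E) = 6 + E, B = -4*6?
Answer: 7/8 ≈ 0.87500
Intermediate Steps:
B = -24
L(F, A) = -1/144 (L(F, A) = (1/6)/(-24) = (1/6)*(-1/24) = -1/144)
((-5 - 4)*(4 + z(4)))*L(9, -18) = ((-5 - 4)*(4 + (6 + 4)))*(-1/144) = -9*(4 + 10)*(-1/144) = -9*14*(-1/144) = -126*(-1/144) = 7/8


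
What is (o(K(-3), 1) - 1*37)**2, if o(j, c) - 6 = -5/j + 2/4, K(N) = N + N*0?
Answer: 29929/36 ≈ 831.36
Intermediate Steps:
K(N) = N (K(N) = N + 0 = N)
o(j, c) = 13/2 - 5/j (o(j, c) = 6 + (-5/j + 2/4) = 6 + (-5/j + 2*(1/4)) = 6 + (-5/j + 1/2) = 6 + (1/2 - 5/j) = 13/2 - 5/j)
(o(K(-3), 1) - 1*37)**2 = ((13/2 - 5/(-3)) - 1*37)**2 = ((13/2 - 5*(-1/3)) - 37)**2 = ((13/2 + 5/3) - 37)**2 = (49/6 - 37)**2 = (-173/6)**2 = 29929/36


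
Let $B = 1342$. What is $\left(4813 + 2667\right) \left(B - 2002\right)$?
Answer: $-4936800$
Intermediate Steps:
$\left(4813 + 2667\right) \left(B - 2002\right) = \left(4813 + 2667\right) \left(1342 - 2002\right) = 7480 \left(-660\right) = -4936800$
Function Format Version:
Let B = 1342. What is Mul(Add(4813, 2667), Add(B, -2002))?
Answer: -4936800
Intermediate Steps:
Mul(Add(4813, 2667), Add(B, -2002)) = Mul(Add(4813, 2667), Add(1342, -2002)) = Mul(7480, -660) = -4936800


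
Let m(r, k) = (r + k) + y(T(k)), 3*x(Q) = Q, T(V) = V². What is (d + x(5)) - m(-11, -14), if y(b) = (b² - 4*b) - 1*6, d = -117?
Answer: -113149/3 ≈ -37716.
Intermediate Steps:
x(Q) = Q/3
y(b) = -6 + b² - 4*b (y(b) = (b² - 4*b) - 6 = -6 + b² - 4*b)
m(r, k) = -6 + k + r + k⁴ - 4*k² (m(r, k) = (r + k) + (-6 + (k²)² - 4*k²) = (k + r) + (-6 + k⁴ - 4*k²) = -6 + k + r + k⁴ - 4*k²)
(d + x(5)) - m(-11, -14) = (-117 + (⅓)*5) - (-6 - 14 - 11 + (-14)⁴ - 4*(-14)²) = (-117 + 5/3) - (-6 - 14 - 11 + 38416 - 4*196) = -346/3 - (-6 - 14 - 11 + 38416 - 784) = -346/3 - 1*37601 = -346/3 - 37601 = -113149/3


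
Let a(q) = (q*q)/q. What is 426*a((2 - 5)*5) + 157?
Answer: -6233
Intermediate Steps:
a(q) = q (a(q) = q²/q = q)
426*a((2 - 5)*5) + 157 = 426*((2 - 5)*5) + 157 = 426*(-3*5) + 157 = 426*(-15) + 157 = -6390 + 157 = -6233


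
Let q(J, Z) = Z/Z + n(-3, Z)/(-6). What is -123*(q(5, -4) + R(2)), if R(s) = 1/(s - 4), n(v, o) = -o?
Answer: 41/2 ≈ 20.500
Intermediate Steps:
R(s) = 1/(-4 + s)
q(J, Z) = 1 + Z/6 (q(J, Z) = Z/Z - Z/(-6) = 1 - Z*(-⅙) = 1 + Z/6)
-123*(q(5, -4) + R(2)) = -123*((1 + (⅙)*(-4)) + 1/(-4 + 2)) = -123*((1 - ⅔) + 1/(-2)) = -123*(⅓ - ½) = -123*(-⅙) = 41/2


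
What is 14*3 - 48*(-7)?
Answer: 378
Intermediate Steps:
14*3 - 48*(-7) = 42 + 336 = 378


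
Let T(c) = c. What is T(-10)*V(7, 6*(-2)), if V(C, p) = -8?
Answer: 80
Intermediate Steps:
T(-10)*V(7, 6*(-2)) = -10*(-8) = 80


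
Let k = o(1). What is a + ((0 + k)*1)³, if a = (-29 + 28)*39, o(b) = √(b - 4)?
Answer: -39 - 3*I*√3 ≈ -39.0 - 5.1962*I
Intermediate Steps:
o(b) = √(-4 + b)
a = -39 (a = -1*39 = -39)
k = I*√3 (k = √(-4 + 1) = √(-3) = I*√3 ≈ 1.732*I)
a + ((0 + k)*1)³ = -39 + ((0 + I*√3)*1)³ = -39 + ((I*√3)*1)³ = -39 + (I*√3)³ = -39 - 3*I*√3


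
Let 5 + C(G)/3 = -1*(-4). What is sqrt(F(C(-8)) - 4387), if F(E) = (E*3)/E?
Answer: 4*I*sqrt(274) ≈ 66.212*I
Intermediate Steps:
C(G) = -3 (C(G) = -15 + 3*(-1*(-4)) = -15 + 3*4 = -15 + 12 = -3)
F(E) = 3 (F(E) = (3*E)/E = 3)
sqrt(F(C(-8)) - 4387) = sqrt(3 - 4387) = sqrt(-4384) = 4*I*sqrt(274)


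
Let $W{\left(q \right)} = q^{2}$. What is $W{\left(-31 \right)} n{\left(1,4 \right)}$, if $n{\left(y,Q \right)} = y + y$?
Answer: $1922$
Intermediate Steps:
$n{\left(y,Q \right)} = 2 y$
$W{\left(-31 \right)} n{\left(1,4 \right)} = \left(-31\right)^{2} \cdot 2 \cdot 1 = 961 \cdot 2 = 1922$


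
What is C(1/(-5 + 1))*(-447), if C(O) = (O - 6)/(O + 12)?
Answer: 11175/47 ≈ 237.77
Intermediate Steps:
C(O) = (-6 + O)/(12 + O)
C(1/(-5 + 1))*(-447) = ((-6 + 1/(-5 + 1))/(12 + 1/(-5 + 1)))*(-447) = ((-6 + 1/(-4))/(12 + 1/(-4)))*(-447) = ((-6 - ¼)/(12 - ¼))*(-447) = (-25/4/(47/4))*(-447) = ((4/47)*(-25/4))*(-447) = -25/47*(-447) = 11175/47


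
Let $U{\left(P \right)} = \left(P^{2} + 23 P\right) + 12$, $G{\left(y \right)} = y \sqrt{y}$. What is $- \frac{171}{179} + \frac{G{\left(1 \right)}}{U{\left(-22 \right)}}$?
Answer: $- \frac{1889}{1790} \approx -1.0553$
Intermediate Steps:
$G{\left(y \right)} = y^{\frac{3}{2}}$
$U{\left(P \right)} = 12 + P^{2} + 23 P$
$- \frac{171}{179} + \frac{G{\left(1 \right)}}{U{\left(-22 \right)}} = - \frac{171}{179} + \frac{1^{\frac{3}{2}}}{12 + \left(-22\right)^{2} + 23 \left(-22\right)} = \left(-171\right) \frac{1}{179} + 1 \frac{1}{12 + 484 - 506} = - \frac{171}{179} + 1 \frac{1}{-10} = - \frac{171}{179} + 1 \left(- \frac{1}{10}\right) = - \frac{171}{179} - \frac{1}{10} = - \frac{1889}{1790}$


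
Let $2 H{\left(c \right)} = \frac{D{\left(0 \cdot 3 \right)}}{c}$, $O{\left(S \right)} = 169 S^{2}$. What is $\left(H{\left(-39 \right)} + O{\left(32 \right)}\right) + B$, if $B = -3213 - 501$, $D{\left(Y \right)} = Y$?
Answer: $169342$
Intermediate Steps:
$H{\left(c \right)} = 0$ ($H{\left(c \right)} = \frac{0 \cdot 3 \frac{1}{c}}{2} = \frac{0 \frac{1}{c}}{2} = \frac{1}{2} \cdot 0 = 0$)
$B = -3714$
$\left(H{\left(-39 \right)} + O{\left(32 \right)}\right) + B = \left(0 + 169 \cdot 32^{2}\right) - 3714 = \left(0 + 169 \cdot 1024\right) - 3714 = \left(0 + 173056\right) - 3714 = 173056 - 3714 = 169342$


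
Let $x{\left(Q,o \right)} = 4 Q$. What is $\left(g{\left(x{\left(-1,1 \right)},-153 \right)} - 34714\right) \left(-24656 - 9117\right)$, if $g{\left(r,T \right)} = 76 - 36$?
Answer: $1171045002$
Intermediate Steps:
$g{\left(r,T \right)} = 40$ ($g{\left(r,T \right)} = 76 - 36 = 40$)
$\left(g{\left(x{\left(-1,1 \right)},-153 \right)} - 34714\right) \left(-24656 - 9117\right) = \left(40 - 34714\right) \left(-24656 - 9117\right) = \left(-34674\right) \left(-33773\right) = 1171045002$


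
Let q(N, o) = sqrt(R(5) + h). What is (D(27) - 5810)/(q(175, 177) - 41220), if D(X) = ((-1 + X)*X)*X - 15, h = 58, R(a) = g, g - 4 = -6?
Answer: -135294345/424772086 - 13129*sqrt(14)/849544172 ≈ -0.31857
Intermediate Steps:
g = -2 (g = 4 - 6 = -2)
R(a) = -2
q(N, o) = 2*sqrt(14) (q(N, o) = sqrt(-2 + 58) = sqrt(56) = 2*sqrt(14))
D(X) = -15 + X**2*(-1 + X) (D(X) = (X*(-1 + X))*X - 15 = X**2*(-1 + X) - 15 = -15 + X**2*(-1 + X))
(D(27) - 5810)/(q(175, 177) - 41220) = ((-15 + 27**3 - 1*27**2) - 5810)/(2*sqrt(14) - 41220) = ((-15 + 19683 - 1*729) - 5810)/(-41220 + 2*sqrt(14)) = ((-15 + 19683 - 729) - 5810)/(-41220 + 2*sqrt(14)) = (18939 - 5810)/(-41220 + 2*sqrt(14)) = 13129/(-41220 + 2*sqrt(14))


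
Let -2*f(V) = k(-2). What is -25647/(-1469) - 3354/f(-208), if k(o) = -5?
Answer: -9725817/7345 ≈ -1324.1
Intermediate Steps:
f(V) = 5/2 (f(V) = -1/2*(-5) = 5/2)
-25647/(-1469) - 3354/f(-208) = -25647/(-1469) - 3354/5/2 = -25647*(-1/1469) - 3354*2/5 = 25647/1469 - 6708/5 = -9725817/7345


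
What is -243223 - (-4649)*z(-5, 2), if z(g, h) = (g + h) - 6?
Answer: -285064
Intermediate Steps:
z(g, h) = -6 + g + h
-243223 - (-4649)*z(-5, 2) = -243223 - (-4649)*(-6 - 5 + 2) = -243223 - (-4649)*(-9) = -243223 - 1*41841 = -243223 - 41841 = -285064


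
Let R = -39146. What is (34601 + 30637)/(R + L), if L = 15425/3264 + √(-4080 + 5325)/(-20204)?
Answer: -694049802801459757607808/416413649135310001718041 + 877643853760512*√1245/416413649135310001718041 ≈ -1.6667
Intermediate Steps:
L = 15425/3264 - √1245/20204 (L = 15425*(1/3264) + √1245*(-1/20204) = 15425/3264 - √1245/20204 ≈ 4.7241)
(34601 + 30637)/(R + L) = (34601 + 30637)/(-39146 + (15425/3264 - √1245/20204)) = 65238/(-127757119/3264 - √1245/20204)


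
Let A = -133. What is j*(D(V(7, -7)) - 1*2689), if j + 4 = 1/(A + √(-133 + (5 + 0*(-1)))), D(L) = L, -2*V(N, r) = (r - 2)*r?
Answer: 388492841/35634 + 21764*I*√2/17817 ≈ 10902.0 + 1.7275*I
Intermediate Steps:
V(N, r) = -r*(-2 + r)/2 (V(N, r) = -(r - 2)*r/2 = -(-2 + r)*r/2 = -r*(-2 + r)/2)
j = -4 + 1/(-133 + 8*I*√2) (j = -4 + 1/(-133 + √(-133 + (5 + 0*(-1)))) = -4 + 1/(-133 + √(-133 + (5 + 0))) = -4 + 1/(-133 + √(-133 + 5)) = -4 + 1/(-133 + √(-128)) = -4 + 1/(-133 + 8*I*√2) ≈ -4.0075 - 0.000635*I)
j*(D(V(7, -7)) - 1*2689) = (-71401/17817 - 8*I*√2/17817)*((½)*(-7)*(2 - 1*(-7)) - 1*2689) = (-71401/17817 - 8*I*√2/17817)*((½)*(-7)*(2 + 7) - 2689) = (-71401/17817 - 8*I*√2/17817)*((½)*(-7)*9 - 2689) = (-71401/17817 - 8*I*√2/17817)*(-63/2 - 2689) = (-71401/17817 - 8*I*√2/17817)*(-5441/2) = 388492841/35634 + 21764*I*√2/17817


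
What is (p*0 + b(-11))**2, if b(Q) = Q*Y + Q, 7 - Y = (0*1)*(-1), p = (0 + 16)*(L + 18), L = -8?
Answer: 7744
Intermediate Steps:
p = 160 (p = (0 + 16)*(-8 + 18) = 16*10 = 160)
Y = 7 (Y = 7 - 0*1*(-1) = 7 - 0*(-1) = 7 - 1*0 = 7 + 0 = 7)
b(Q) = 8*Q (b(Q) = Q*7 + Q = 7*Q + Q = 8*Q)
(p*0 + b(-11))**2 = (160*0 + 8*(-11))**2 = (0 - 88)**2 = (-88)**2 = 7744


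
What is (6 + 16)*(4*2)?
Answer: 176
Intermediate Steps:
(6 + 16)*(4*2) = 22*8 = 176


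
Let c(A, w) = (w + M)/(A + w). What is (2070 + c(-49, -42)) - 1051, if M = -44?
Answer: 92815/91 ≈ 1019.9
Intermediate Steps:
c(A, w) = (-44 + w)/(A + w) (c(A, w) = (w - 44)/(A + w) = (-44 + w)/(A + w))
(2070 + c(-49, -42)) - 1051 = (2070 + (-44 - 42)/(-49 - 42)) - 1051 = (2070 - 86/(-91)) - 1051 = (2070 - 1/91*(-86)) - 1051 = (2070 + 86/91) - 1051 = 188456/91 - 1051 = 92815/91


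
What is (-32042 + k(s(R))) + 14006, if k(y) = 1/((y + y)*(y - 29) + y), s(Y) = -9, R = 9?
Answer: -12174299/675 ≈ -18036.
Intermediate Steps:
k(y) = 1/(y + 2*y*(-29 + y)) (k(y) = 1/((2*y)*(-29 + y) + y) = 1/(2*y*(-29 + y) + y) = 1/(y + 2*y*(-29 + y)))
(-32042 + k(s(R))) + 14006 = (-32042 + 1/((-9)*(-57 + 2*(-9)))) + 14006 = (-32042 - 1/(9*(-57 - 18))) + 14006 = (-32042 - ⅑/(-75)) + 14006 = (-32042 - ⅑*(-1/75)) + 14006 = (-32042 + 1/675) + 14006 = -21628349/675 + 14006 = -12174299/675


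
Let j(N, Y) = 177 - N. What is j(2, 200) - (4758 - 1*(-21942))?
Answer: -26525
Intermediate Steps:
j(2, 200) - (4758 - 1*(-21942)) = (177 - 1*2) - (4758 - 1*(-21942)) = (177 - 2) - (4758 + 21942) = 175 - 1*26700 = 175 - 26700 = -26525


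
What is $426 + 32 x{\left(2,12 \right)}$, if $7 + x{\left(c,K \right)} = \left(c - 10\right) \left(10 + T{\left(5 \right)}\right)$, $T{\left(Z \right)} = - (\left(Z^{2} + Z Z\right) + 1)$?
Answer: $10698$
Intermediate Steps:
$T{\left(Z \right)} = -1 - 2 Z^{2}$ ($T{\left(Z \right)} = - (\left(Z^{2} + Z^{2}\right) + 1) = - (2 Z^{2} + 1) = - (1 + 2 Z^{2}) = -1 - 2 Z^{2}$)
$x{\left(c,K \right)} = 403 - 41 c$ ($x{\left(c,K \right)} = -7 + \left(c - 10\right) \left(10 - \left(1 + 2 \cdot 5^{2}\right)\right) = -7 + \left(-10 + c\right) \left(10 - 51\right) = -7 + \left(-10 + c\right) \left(-41\right) = -7 - \left(-410 + 41 c\right) = 403 - 41 c$)
$426 + 32 x{\left(2,12 \right)} = 426 + 32 \left(403 - 82\right) = 426 + 32 \cdot 321 = 426 + 10272 = 10698$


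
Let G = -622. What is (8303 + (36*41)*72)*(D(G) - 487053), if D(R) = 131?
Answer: -55789088150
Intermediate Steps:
(8303 + (36*41)*72)*(D(G) - 487053) = (8303 + (36*41)*72)*(131 - 487053) = (8303 + 1476*72)*(-486922) = (8303 + 106272)*(-486922) = 114575*(-486922) = -55789088150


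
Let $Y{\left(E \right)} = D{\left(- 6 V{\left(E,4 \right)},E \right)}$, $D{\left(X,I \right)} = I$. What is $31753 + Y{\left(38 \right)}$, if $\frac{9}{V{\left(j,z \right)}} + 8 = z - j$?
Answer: $31791$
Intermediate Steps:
$V{\left(j,z \right)} = \frac{9}{-8 + z - j}$ ($V{\left(j,z \right)} = \frac{9}{-8 - \left(j - z\right)} = \frac{9}{-8 + z - j}$)
$Y{\left(E \right)} = E$
$31753 + Y{\left(38 \right)} = 31753 + 38 = 31791$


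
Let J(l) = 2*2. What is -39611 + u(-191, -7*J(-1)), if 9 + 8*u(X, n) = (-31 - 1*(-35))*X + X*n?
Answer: -312313/8 ≈ -39039.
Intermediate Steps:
J(l) = 4
u(X, n) = -9/8 + X/2 + X*n/8 (u(X, n) = -9/8 + ((-31 - 1*(-35))*X + X*n)/8 = -9/8 + ((-31 + 35)*X + X*n)/8 = -9/8 + (4*X + X*n)/8 = -9/8 + (X/2 + X*n/8) = -9/8 + X/2 + X*n/8)
-39611 + u(-191, -7*J(-1)) = -39611 + (-9/8 + (½)*(-191) + (⅛)*(-191)*(-7*4)) = -39611 + (-9/8 - 191/2 + (⅛)*(-191)*(-28)) = -39611 + (-9/8 - 191/2 + 1337/2) = -39611 + 4575/8 = -312313/8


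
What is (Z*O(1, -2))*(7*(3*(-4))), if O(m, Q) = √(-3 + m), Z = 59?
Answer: -4956*I*√2 ≈ -7008.8*I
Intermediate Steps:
(Z*O(1, -2))*(7*(3*(-4))) = (59*√(-3 + 1))*(7*(3*(-4))) = (59*√(-2))*(7*(-12)) = (59*(I*√2))*(-84) = (59*I*√2)*(-84) = -4956*I*√2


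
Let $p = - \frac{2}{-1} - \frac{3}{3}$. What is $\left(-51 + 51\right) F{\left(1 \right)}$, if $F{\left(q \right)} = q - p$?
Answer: $0$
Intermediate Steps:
$p = 1$ ($p = \left(-2\right) \left(-1\right) - 1 = 2 - 1 = 1$)
$F{\left(q \right)} = -1 + q$ ($F{\left(q \right)} = q - 1 = -1 + q$)
$\left(-51 + 51\right) F{\left(1 \right)} = \left(-51 + 51\right) \left(-1 + 1\right) = 0 \cdot 0 = 0$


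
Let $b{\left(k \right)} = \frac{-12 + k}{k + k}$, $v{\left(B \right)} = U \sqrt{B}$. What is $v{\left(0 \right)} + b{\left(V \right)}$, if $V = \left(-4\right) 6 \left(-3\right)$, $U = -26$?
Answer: $\frac{5}{12} \approx 0.41667$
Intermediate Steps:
$v{\left(B \right)} = - 26 \sqrt{B}$
$V = 72$ ($V = \left(-24\right) \left(-3\right) = 72$)
$b{\left(k \right)} = \frac{-12 + k}{2 k}$
$v{\left(0 \right)} + b{\left(V \right)} = - 26 \sqrt{0} + \frac{-12 + 72}{2 \cdot 72} = \left(-26\right) 0 + \frac{1}{2} \cdot \frac{1}{72} \cdot 60 = 0 + \frac{5}{12} = \frac{5}{12}$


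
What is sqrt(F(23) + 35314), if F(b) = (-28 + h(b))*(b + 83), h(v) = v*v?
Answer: 2*sqrt(22105) ≈ 297.35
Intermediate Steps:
h(v) = v**2
F(b) = (-28 + b**2)*(83 + b) (F(b) = (-28 + b**2)*(b + 83) = (-28 + b**2)*(83 + b))
sqrt(F(23) + 35314) = sqrt((-2324 + 23**3 - 28*23 + 83*23**2) + 35314) = sqrt((-2324 + 12167 - 644 + 83*529) + 35314) = sqrt((-2324 + 12167 - 644 + 43907) + 35314) = sqrt(53106 + 35314) = sqrt(88420) = 2*sqrt(22105)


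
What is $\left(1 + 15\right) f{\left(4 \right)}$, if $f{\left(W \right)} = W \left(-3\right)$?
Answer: $-192$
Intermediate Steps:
$f{\left(W \right)} = - 3 W$
$\left(1 + 15\right) f{\left(4 \right)} = \left(1 + 15\right) \left(\left(-3\right) 4\right) = 16 \left(-12\right) = -192$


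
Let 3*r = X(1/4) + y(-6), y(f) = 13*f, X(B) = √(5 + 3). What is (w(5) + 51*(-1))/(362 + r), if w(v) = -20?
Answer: -26838/127007 + 213*√2/508028 ≈ -0.21072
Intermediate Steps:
X(B) = 2*√2 (X(B) = √8 = 2*√2)
r = -26 + 2*√2/3 (r = (2*√2 + 13*(-6))/3 = (2*√2 - 78)/3 = (-78 + 2*√2)/3 = -26 + 2*√2/3 ≈ -25.057)
(w(5) + 51*(-1))/(362 + r) = (-20 + 51*(-1))/(362 + (-26 + 2*√2/3)) = (-20 - 51)/(336 + 2*√2/3) = -71/(336 + 2*√2/3)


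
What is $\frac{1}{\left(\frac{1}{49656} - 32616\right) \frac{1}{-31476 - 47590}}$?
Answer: $\frac{3926101296}{1619580095} \approx 2.4241$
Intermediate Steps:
$\frac{1}{\left(\frac{1}{49656} - 32616\right) \frac{1}{-31476 - 47590}} = \frac{1}{\left(\frac{1}{49656} - 32616\right) \frac{1}{-79066}} = \frac{1}{\left(- \frac{1619580095}{49656}\right) \left(- \frac{1}{79066}\right)} = \frac{1}{\frac{1619580095}{3926101296}} = \frac{3926101296}{1619580095}$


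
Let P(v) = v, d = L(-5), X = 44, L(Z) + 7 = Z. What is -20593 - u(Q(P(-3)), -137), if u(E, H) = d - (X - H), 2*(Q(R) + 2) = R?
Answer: -20400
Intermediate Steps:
L(Z) = -7 + Z
d = -12 (d = -7 - 5 = -12)
Q(R) = -2 + R/2
u(E, H) = -56 + H (u(E, H) = -12 - (44 - H) = -12 + (-44 + H) = -56 + H)
-20593 - u(Q(P(-3)), -137) = -20593 - (-56 - 137) = -20593 - 1*(-193) = -20593 + 193 = -20400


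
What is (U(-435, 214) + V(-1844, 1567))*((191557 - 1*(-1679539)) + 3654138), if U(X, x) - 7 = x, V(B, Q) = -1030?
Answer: -4469914306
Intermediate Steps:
U(X, x) = 7 + x
(U(-435, 214) + V(-1844, 1567))*((191557 - 1*(-1679539)) + 3654138) = ((7 + 214) - 1030)*((191557 - 1*(-1679539)) + 3654138) = (221 - 1030)*((191557 + 1679539) + 3654138) = -809*(1871096 + 3654138) = -809*5525234 = -4469914306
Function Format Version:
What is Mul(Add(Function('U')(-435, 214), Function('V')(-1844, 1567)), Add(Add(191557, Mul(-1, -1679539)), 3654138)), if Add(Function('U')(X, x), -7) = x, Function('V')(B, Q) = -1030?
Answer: -4469914306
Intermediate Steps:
Function('U')(X, x) = Add(7, x)
Mul(Add(Function('U')(-435, 214), Function('V')(-1844, 1567)), Add(Add(191557, Mul(-1, -1679539)), 3654138)) = Mul(Add(Add(7, 214), -1030), Add(Add(191557, Mul(-1, -1679539)), 3654138)) = Mul(Add(221, -1030), Add(Add(191557, 1679539), 3654138)) = Mul(-809, Add(1871096, 3654138)) = Mul(-809, 5525234) = -4469914306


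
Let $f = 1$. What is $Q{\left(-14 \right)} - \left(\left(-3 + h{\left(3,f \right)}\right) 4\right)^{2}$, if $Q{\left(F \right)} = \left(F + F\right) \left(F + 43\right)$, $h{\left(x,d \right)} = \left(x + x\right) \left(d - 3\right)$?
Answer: $-4412$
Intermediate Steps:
$h{\left(x,d \right)} = 2 x \left(-3 + d\right)$
$Q{\left(F \right)} = 2 F \left(43 + F\right)$
$Q{\left(-14 \right)} - \left(\left(-3 + h{\left(3,f \right)}\right) 4\right)^{2} = 2 \left(-14\right) \left(43 - 14\right) - \left(\left(-3 + 2 \cdot 3 \left(-3 + 1\right)\right) 4\right)^{2} = 2 \left(-14\right) 29 - \left(\left(-3 + 2 \cdot 3 \left(-2\right)\right) 4\right)^{2} = -812 - \left(\left(-3 - 12\right) 4\right)^{2} = -812 - \left(\left(-15\right) 4\right)^{2} = -812 - \left(-60\right)^{2} = -812 - 3600 = -4412$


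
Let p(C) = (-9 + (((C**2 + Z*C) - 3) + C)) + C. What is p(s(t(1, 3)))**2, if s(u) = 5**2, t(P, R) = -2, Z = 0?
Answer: 439569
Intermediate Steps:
s(u) = 25
p(C) = -12 + C**2 + 2*C (p(C) = (-9 + (((C**2 + 0*C) - 3) + C)) + C = (-9 + (((C**2 + 0) - 3) + C)) + C = (-9 + ((C**2 - 3) + C)) + C = (-9 + ((-3 + C**2) + C)) + C = (-9 + (-3 + C + C**2)) + C = (-12 + C + C**2) + C = -12 + C**2 + 2*C)
p(s(t(1, 3)))**2 = (-12 + 25**2 + 2*25)**2 = (-12 + 625 + 50)**2 = 663**2 = 439569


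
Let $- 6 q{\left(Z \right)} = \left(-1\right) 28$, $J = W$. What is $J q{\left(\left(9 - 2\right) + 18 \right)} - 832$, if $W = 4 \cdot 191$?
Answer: $\frac{8200}{3} \approx 2733.3$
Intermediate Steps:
$W = 764$
$J = 764$
$q{\left(Z \right)} = \frac{14}{3}$ ($q{\left(Z \right)} = - \frac{\left(-1\right) 28}{6} = \left(- \frac{1}{6}\right) \left(-28\right) = \frac{14}{3}$)
$J q{\left(\left(9 - 2\right) + 18 \right)} - 832 = 764 \cdot \frac{14}{3} - 832 = \frac{10696}{3} - 832 = \frac{8200}{3}$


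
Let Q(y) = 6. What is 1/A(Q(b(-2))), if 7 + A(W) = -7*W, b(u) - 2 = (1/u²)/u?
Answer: -1/49 ≈ -0.020408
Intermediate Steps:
b(u) = 2 + u⁻³ (b(u) = 2 + (1/u²)/u = 2 + 1/(u²*u) = 2 + u⁻³)
A(W) = -7 - 7*W
1/A(Q(b(-2))) = 1/(-7 - 7*6) = 1/(-7 - 42) = 1/(-49) = -1/49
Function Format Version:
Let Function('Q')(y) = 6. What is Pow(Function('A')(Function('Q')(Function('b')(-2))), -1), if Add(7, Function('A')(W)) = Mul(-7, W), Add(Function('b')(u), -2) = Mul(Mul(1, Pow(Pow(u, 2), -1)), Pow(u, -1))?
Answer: Rational(-1, 49) ≈ -0.020408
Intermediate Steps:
Function('b')(u) = Add(2, Pow(u, -3)) (Function('b')(u) = Add(2, Mul(Mul(1, Pow(Pow(u, 2), -1)), Pow(u, -1))) = Add(2, Mul(Mul(1, Pow(u, -2)), Pow(u, -1))) = Add(2, Mul(Pow(u, -2), Pow(u, -1))) = Add(2, Pow(u, -3)))
Function('A')(W) = Add(-7, Mul(-7, W))
Pow(Function('A')(Function('Q')(Function('b')(-2))), -1) = Pow(Add(-7, Mul(-7, 6)), -1) = Pow(Add(-7, -42), -1) = Pow(-49, -1) = Rational(-1, 49)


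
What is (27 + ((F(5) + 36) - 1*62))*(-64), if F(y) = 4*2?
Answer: -576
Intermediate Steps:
F(y) = 8
(27 + ((F(5) + 36) - 1*62))*(-64) = (27 + ((8 + 36) - 1*62))*(-64) = (27 + (44 - 62))*(-64) = (27 - 18)*(-64) = 9*(-64) = -576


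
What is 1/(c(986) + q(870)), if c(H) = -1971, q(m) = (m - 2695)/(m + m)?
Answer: -348/686273 ≈ -0.00050709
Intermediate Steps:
q(m) = (-2695 + m)/(2*m) (q(m) = (-2695 + m)/((2*m)) = (-2695 + m)*(1/(2*m)) = (-2695 + m)/(2*m))
1/(c(986) + q(870)) = 1/(-1971 + (½)*(-2695 + 870)/870) = 1/(-1971 + (½)*(1/870)*(-1825)) = 1/(-1971 - 365/348) = 1/(-686273/348) = -348/686273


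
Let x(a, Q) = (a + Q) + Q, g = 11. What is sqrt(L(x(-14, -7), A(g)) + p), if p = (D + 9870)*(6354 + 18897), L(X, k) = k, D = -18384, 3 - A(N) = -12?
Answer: I*sqrt(214986999) ≈ 14662.0*I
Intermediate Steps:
A(N) = 15 (A(N) = 3 - 1*(-12) = 3 + 12 = 15)
x(a, Q) = a + 2*Q (x(a, Q) = (Q + a) + Q = a + 2*Q)
p = -214987014 (p = (-18384 + 9870)*(6354 + 18897) = -8514*25251 = -214987014)
sqrt(L(x(-14, -7), A(g)) + p) = sqrt(15 - 214987014) = sqrt(-214986999) = I*sqrt(214986999)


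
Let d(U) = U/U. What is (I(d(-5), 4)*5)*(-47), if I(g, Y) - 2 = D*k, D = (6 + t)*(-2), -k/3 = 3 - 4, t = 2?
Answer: 10810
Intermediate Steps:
d(U) = 1
k = 3 (k = -3*(3 - 4) = -3*(-1) = 3)
D = -16 (D = (6 + 2)*(-2) = 8*(-2) = -16)
I(g, Y) = -46 (I(g, Y) = 2 - 16*3 = 2 - 48 = -46)
(I(d(-5), 4)*5)*(-47) = -46*5*(-47) = -230*(-47) = 10810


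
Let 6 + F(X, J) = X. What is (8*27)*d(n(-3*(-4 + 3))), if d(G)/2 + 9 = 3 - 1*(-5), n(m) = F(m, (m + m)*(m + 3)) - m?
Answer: -432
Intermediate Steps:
F(X, J) = -6 + X
n(m) = -6 (n(m) = (-6 + m) - m = -6)
d(G) = -2 (d(G) = -18 + 2*(3 - 1*(-5)) = -18 + 2*(3 + 5) = -18 + 2*8 = -18 + 16 = -2)
(8*27)*d(n(-3*(-4 + 3))) = (8*27)*(-2) = 216*(-2) = -432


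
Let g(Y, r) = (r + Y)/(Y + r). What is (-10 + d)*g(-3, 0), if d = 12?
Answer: 2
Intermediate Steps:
g(Y, r) = 1 (g(Y, r) = (Y + r)/(Y + r) = 1)
(-10 + d)*g(-3, 0) = (-10 + 12)*1 = 2*1 = 2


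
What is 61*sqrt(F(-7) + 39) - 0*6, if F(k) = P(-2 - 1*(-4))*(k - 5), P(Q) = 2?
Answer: 61*sqrt(15) ≈ 236.25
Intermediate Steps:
F(k) = -10 + 2*k (F(k) = 2*(k - 5) = 2*(-5 + k) = -10 + 2*k)
61*sqrt(F(-7) + 39) - 0*6 = 61*sqrt((-10 + 2*(-7)) + 39) - 0*6 = 61*sqrt((-10 - 14) + 39) - 1*0 = 61*sqrt(-24 + 39) + 0 = 61*sqrt(15) + 0 = 61*sqrt(15)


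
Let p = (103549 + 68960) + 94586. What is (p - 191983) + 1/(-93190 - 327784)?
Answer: 31620199087/420974 ≈ 75112.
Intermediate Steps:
p = 267095 (p = 172509 + 94586 = 267095)
(p - 191983) + 1/(-93190 - 327784) = (267095 - 191983) + 1/(-93190 - 327784) = 75112 + 1/(-420974) = 75112 - 1/420974 = 31620199087/420974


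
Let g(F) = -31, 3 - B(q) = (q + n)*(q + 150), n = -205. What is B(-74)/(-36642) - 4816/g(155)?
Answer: 1890435/12214 ≈ 154.78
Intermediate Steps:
B(q) = 3 - (-205 + q)*(150 + q) (B(q) = 3 - (q - 205)*(q + 150) = 3 - (-205 + q)*(150 + q))
B(-74)/(-36642) - 4816/g(155) = (30753 - 1*(-74)² + 55*(-74))/(-36642) - 4816/(-31) = (30753 - 1*5476 - 4070)*(-1/36642) - 4816*(-1/31) = (30753 - 5476 - 4070)*(-1/36642) + 4816/31 = 21207*(-1/36642) + 4816/31 = -7069/12214 + 4816/31 = 1890435/12214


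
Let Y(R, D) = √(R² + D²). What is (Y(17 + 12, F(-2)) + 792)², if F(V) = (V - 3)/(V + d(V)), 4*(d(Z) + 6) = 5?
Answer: (21384 + √613489)²/729 ≈ 6.7406e+5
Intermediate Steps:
d(Z) = -19/4 (d(Z) = -6 + (¼)*5 = -6 + 5/4 = -19/4)
F(V) = (-3 + V)/(-19/4 + V) (F(V) = (V - 3)/(V - 19/4) = (-3 + V)/(-19/4 + V))
Y(R, D) = √(D² + R²)
(Y(17 + 12, F(-2)) + 792)² = (√((4*(-3 - 2)/(-19 + 4*(-2)))² + (17 + 12)²) + 792)² = (√((4*(-5)/(-19 - 8))² + 29²) + 792)² = (√((4*(-5)/(-27))² + 841) + 792)² = (√((4*(-1/27)*(-5))² + 841) + 792)² = (√((20/27)² + 841) + 792)² = (√(400/729 + 841) + 792)² = (√(613489/729) + 792)² = (√613489/27 + 792)² = (792 + √613489/27)²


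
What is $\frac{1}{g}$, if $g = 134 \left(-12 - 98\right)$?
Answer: $- \frac{1}{14740} \approx -6.7843 \cdot 10^{-5}$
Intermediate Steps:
$g = -14740$ ($g = 134 \left(-110\right) = -14740$)
$\frac{1}{g} = \frac{1}{-14740} = - \frac{1}{14740}$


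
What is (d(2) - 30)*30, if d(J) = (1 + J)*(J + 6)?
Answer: -180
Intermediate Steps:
d(J) = (1 + J)*(6 + J)
(d(2) - 30)*30 = ((6 + 2² + 7*2) - 30)*30 = ((6 + 4 + 14) - 30)*30 = (24 - 30)*30 = -6*30 = -180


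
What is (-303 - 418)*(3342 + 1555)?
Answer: -3530737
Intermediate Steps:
(-303 - 418)*(3342 + 1555) = -721*4897 = -3530737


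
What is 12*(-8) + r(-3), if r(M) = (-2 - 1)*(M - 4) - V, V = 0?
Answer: -75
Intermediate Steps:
r(M) = 12 - 3*M (r(M) = (-2 - 1)*(M - 4) - 1*0 = -3*(-4 + M) + 0 = (12 - 3*M) + 0 = 12 - 3*M)
12*(-8) + r(-3) = 12*(-8) + (12 - 3*(-3)) = -96 + (12 + 9) = -96 + 21 = -75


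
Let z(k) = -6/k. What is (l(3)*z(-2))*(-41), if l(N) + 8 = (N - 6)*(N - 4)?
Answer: 615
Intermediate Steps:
l(N) = -8 + (-6 + N)*(-4 + N) (l(N) = -8 + (N - 6)*(N - 4) = -8 + (-6 + N)*(-4 + N))
(l(3)*z(-2))*(-41) = ((16 + 3² - 10*3)*(-6/(-2)))*(-41) = ((16 + 9 - 30)*(-6*(-½)))*(-41) = -5*3*(-41) = -15*(-41) = 615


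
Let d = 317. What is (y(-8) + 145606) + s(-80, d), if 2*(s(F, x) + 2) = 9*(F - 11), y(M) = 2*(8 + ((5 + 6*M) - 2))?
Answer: 290241/2 ≈ 1.4512e+5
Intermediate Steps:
y(M) = 22 + 12*M (y(M) = 2*(8 + (3 + 6*M)) = 2*(11 + 6*M) = 22 + 12*M)
s(F, x) = -103/2 + 9*F/2 (s(F, x) = -2 + (9*(F - 11))/2 = -2 + (9*(-11 + F))/2 = -2 + (-99 + 9*F)/2 = -2 + (-99/2 + 9*F/2) = -103/2 + 9*F/2)
(y(-8) + 145606) + s(-80, d) = ((22 + 12*(-8)) + 145606) + (-103/2 + (9/2)*(-80)) = ((22 - 96) + 145606) + (-103/2 - 360) = (-74 + 145606) - 823/2 = 145532 - 823/2 = 290241/2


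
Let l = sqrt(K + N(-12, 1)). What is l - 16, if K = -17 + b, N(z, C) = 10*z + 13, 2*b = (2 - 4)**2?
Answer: -16 + I*sqrt(122) ≈ -16.0 + 11.045*I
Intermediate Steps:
b = 2 (b = (2 - 4)**2/2 = (1/2)*(-2)**2 = (1/2)*4 = 2)
N(z, C) = 13 + 10*z
K = -15 (K = -17 + 2 = -15)
l = I*sqrt(122) (l = sqrt(-15 + (13 + 10*(-12))) = sqrt(-15 + (13 - 120)) = sqrt(-15 - 107) = sqrt(-122) = I*sqrt(122) ≈ 11.045*I)
l - 16 = I*sqrt(122) - 16 = -16 + I*sqrt(122)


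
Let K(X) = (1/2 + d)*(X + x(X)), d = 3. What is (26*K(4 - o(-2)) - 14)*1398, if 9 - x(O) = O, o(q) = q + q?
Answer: 1125390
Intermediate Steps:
o(q) = 2*q
x(O) = 9 - O
K(X) = 63/2 (K(X) = (1/2 + 3)*(X + (9 - X)) = (½ + 3)*9 = (7/2)*9 = 63/2)
(26*K(4 - o(-2)) - 14)*1398 = (26*(63/2) - 14)*1398 = (819 - 14)*1398 = 805*1398 = 1125390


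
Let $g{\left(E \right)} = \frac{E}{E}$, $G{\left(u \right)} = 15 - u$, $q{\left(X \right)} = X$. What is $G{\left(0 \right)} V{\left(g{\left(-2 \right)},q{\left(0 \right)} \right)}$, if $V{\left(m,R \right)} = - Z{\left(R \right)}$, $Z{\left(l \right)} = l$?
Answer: $0$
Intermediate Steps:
$g{\left(E \right)} = 1$
$V{\left(m,R \right)} = - R$
$G{\left(0 \right)} V{\left(g{\left(-2 \right)},q{\left(0 \right)} \right)} = \left(15 - 0\right) \left(\left(-1\right) 0\right) = \left(15 + 0\right) 0 = 15 \cdot 0 = 0$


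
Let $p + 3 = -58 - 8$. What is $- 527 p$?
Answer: $36363$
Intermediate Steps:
$p = -69$ ($p = -3 - 66 = -69$)
$- 527 p = \left(-527\right) \left(-69\right) = 36363$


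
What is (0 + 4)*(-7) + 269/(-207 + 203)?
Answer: -381/4 ≈ -95.250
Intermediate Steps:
(0 + 4)*(-7) + 269/(-207 + 203) = 4*(-7) + 269/(-4) = -28 - 1/4*269 = -28 - 269/4 = -381/4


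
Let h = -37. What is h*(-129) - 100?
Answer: 4673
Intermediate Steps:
h*(-129) - 100 = -37*(-129) - 100 = 4773 - 100 = 4673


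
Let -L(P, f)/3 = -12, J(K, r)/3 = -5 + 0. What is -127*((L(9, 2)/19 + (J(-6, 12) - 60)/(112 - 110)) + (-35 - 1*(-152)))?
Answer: -392811/38 ≈ -10337.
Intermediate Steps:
J(K, r) = -15 (J(K, r) = 3*(-5 + 0) = 3*(-5) = -15)
L(P, f) = 36 (L(P, f) = -3*(-12) = 36)
-127*((L(9, 2)/19 + (J(-6, 12) - 60)/(112 - 110)) + (-35 - 1*(-152))) = -127*((36/19 + (-15 - 60)/(112 - 110)) + (-35 - 1*(-152))) = -127*((36*(1/19) - 75/2) + (-35 + 152)) = -127*((36/19 - 75*½) + 117) = -127*((36/19 - 75/2) + 117) = -127*(-1353/38 + 117) = -127*3093/38 = -392811/38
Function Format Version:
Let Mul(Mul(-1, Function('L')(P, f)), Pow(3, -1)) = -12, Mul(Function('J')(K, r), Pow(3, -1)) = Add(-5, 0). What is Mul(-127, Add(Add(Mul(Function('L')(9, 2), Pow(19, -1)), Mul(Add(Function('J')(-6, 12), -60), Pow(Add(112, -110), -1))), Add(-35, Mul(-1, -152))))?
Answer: Rational(-392811, 38) ≈ -10337.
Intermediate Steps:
Function('J')(K, r) = -15 (Function('J')(K, r) = Mul(3, Add(-5, 0)) = Mul(3, -5) = -15)
Function('L')(P, f) = 36 (Function('L')(P, f) = Mul(-3, -12) = 36)
Mul(-127, Add(Add(Mul(Function('L')(9, 2), Pow(19, -1)), Mul(Add(Function('J')(-6, 12), -60), Pow(Add(112, -110), -1))), Add(-35, Mul(-1, -152)))) = Mul(-127, Add(Add(Mul(36, Pow(19, -1)), Mul(Add(-15, -60), Pow(Add(112, -110), -1))), Add(-35, Mul(-1, -152)))) = Mul(-127, Add(Add(Mul(36, Rational(1, 19)), Mul(-75, Pow(2, -1))), Add(-35, 152))) = Mul(-127, Add(Add(Rational(36, 19), Mul(-75, Rational(1, 2))), 117)) = Mul(-127, Add(Add(Rational(36, 19), Rational(-75, 2)), 117)) = Mul(-127, Add(Rational(-1353, 38), 117)) = Mul(-127, Rational(3093, 38)) = Rational(-392811, 38)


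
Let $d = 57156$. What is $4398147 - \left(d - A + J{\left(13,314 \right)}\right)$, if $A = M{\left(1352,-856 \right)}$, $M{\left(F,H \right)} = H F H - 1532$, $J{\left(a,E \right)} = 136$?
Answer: $994998395$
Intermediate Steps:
$M{\left(F,H \right)} = -1532 + F H^{2}$ ($M{\left(F,H \right)} = F H H - 1532 = F H^{2} - 1532 = -1532 + F H^{2}$)
$A = 990657540$ ($A = -1532 + 1352 \left(-856\right)^{2} = -1532 + 1352 \cdot 732736 = -1532 + 990659072 = 990657540$)
$4398147 - \left(d - A + J{\left(13,314 \right)}\right) = 4398147 + \left(990657540 - \left(136 + 57156\right)\right) = 4398147 + \left(990657540 - 57292\right) = 4398147 + 990600248 = 994998395$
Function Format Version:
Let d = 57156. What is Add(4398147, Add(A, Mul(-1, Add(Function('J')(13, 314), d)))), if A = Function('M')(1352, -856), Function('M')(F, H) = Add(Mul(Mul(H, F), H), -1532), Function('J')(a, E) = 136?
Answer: 994998395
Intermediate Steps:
Function('M')(F, H) = Add(-1532, Mul(F, Pow(H, 2))) (Function('M')(F, H) = Add(Mul(Mul(F, H), H), -1532) = Add(Mul(F, Pow(H, 2)), -1532) = Add(-1532, Mul(F, Pow(H, 2))))
A = 990657540 (A = Add(-1532, Mul(1352, Pow(-856, 2))) = Add(-1532, Mul(1352, 732736)) = Add(-1532, 990659072) = 990657540)
Add(4398147, Add(A, Mul(-1, Add(Function('J')(13, 314), d)))) = Add(4398147, Add(990657540, Mul(-1, Add(136, 57156)))) = Add(4398147, Add(990657540, Mul(-1, 57292))) = Add(4398147, Add(990657540, -57292)) = Add(4398147, 990600248) = 994998395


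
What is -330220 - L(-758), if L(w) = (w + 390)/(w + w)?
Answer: -125153472/379 ≈ -3.3022e+5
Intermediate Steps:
L(w) = (390 + w)/(2*w) (L(w) = (390 + w)/((2*w)) = (390 + w)*(1/(2*w)) = (390 + w)/(2*w))
-330220 - L(-758) = -330220 - (390 - 758)/(2*(-758)) = -330220 - (-1)*(-368)/(2*758) = -330220 - 1*92/379 = -330220 - 92/379 = -125153472/379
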